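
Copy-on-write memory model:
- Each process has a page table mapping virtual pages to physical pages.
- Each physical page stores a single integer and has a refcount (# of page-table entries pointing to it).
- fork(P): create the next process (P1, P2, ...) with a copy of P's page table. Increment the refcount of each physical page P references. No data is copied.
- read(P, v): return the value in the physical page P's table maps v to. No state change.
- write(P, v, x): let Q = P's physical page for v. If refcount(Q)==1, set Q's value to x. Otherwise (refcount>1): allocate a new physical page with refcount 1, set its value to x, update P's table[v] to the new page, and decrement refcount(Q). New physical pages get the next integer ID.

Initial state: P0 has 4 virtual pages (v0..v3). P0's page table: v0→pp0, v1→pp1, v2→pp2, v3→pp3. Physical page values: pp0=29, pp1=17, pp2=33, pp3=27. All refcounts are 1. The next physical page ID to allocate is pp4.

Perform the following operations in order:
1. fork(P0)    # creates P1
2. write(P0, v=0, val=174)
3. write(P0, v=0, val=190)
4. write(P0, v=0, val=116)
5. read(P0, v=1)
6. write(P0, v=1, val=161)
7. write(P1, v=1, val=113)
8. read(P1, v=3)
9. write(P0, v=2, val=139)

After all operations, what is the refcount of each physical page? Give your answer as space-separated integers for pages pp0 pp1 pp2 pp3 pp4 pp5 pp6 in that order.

Op 1: fork(P0) -> P1. 4 ppages; refcounts: pp0:2 pp1:2 pp2:2 pp3:2
Op 2: write(P0, v0, 174). refcount(pp0)=2>1 -> COPY to pp4. 5 ppages; refcounts: pp0:1 pp1:2 pp2:2 pp3:2 pp4:1
Op 3: write(P0, v0, 190). refcount(pp4)=1 -> write in place. 5 ppages; refcounts: pp0:1 pp1:2 pp2:2 pp3:2 pp4:1
Op 4: write(P0, v0, 116). refcount(pp4)=1 -> write in place. 5 ppages; refcounts: pp0:1 pp1:2 pp2:2 pp3:2 pp4:1
Op 5: read(P0, v1) -> 17. No state change.
Op 6: write(P0, v1, 161). refcount(pp1)=2>1 -> COPY to pp5. 6 ppages; refcounts: pp0:1 pp1:1 pp2:2 pp3:2 pp4:1 pp5:1
Op 7: write(P1, v1, 113). refcount(pp1)=1 -> write in place. 6 ppages; refcounts: pp0:1 pp1:1 pp2:2 pp3:2 pp4:1 pp5:1
Op 8: read(P1, v3) -> 27. No state change.
Op 9: write(P0, v2, 139). refcount(pp2)=2>1 -> COPY to pp6. 7 ppages; refcounts: pp0:1 pp1:1 pp2:1 pp3:2 pp4:1 pp5:1 pp6:1

Answer: 1 1 1 2 1 1 1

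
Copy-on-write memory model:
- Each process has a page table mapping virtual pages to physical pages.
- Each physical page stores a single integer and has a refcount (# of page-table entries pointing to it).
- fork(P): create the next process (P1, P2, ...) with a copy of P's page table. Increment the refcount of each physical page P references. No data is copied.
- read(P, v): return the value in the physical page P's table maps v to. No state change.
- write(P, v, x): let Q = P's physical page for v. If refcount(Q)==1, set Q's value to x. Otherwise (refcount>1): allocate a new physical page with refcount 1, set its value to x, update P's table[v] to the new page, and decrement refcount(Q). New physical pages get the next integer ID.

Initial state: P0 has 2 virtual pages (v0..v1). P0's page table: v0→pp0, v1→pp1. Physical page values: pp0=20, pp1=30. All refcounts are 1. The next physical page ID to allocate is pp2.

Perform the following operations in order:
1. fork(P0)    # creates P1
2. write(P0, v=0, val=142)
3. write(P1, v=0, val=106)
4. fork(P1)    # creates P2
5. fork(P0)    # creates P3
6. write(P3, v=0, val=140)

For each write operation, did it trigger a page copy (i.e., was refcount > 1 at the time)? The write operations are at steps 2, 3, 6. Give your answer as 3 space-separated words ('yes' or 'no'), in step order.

Op 1: fork(P0) -> P1. 2 ppages; refcounts: pp0:2 pp1:2
Op 2: write(P0, v0, 142). refcount(pp0)=2>1 -> COPY to pp2. 3 ppages; refcounts: pp0:1 pp1:2 pp2:1
Op 3: write(P1, v0, 106). refcount(pp0)=1 -> write in place. 3 ppages; refcounts: pp0:1 pp1:2 pp2:1
Op 4: fork(P1) -> P2. 3 ppages; refcounts: pp0:2 pp1:3 pp2:1
Op 5: fork(P0) -> P3. 3 ppages; refcounts: pp0:2 pp1:4 pp2:2
Op 6: write(P3, v0, 140). refcount(pp2)=2>1 -> COPY to pp3. 4 ppages; refcounts: pp0:2 pp1:4 pp2:1 pp3:1

yes no yes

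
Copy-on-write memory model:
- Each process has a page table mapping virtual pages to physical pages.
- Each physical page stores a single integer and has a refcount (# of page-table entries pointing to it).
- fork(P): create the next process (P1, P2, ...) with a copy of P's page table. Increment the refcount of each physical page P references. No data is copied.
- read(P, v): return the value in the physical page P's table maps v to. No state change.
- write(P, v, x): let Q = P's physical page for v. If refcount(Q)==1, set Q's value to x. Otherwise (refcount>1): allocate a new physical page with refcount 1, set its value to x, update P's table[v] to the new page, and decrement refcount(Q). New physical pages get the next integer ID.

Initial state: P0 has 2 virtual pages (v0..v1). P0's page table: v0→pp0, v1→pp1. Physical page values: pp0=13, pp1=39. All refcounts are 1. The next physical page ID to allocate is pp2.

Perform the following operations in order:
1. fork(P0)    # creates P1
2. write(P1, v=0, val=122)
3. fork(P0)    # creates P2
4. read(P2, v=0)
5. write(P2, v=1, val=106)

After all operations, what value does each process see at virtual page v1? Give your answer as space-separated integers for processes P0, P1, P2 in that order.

Answer: 39 39 106

Derivation:
Op 1: fork(P0) -> P1. 2 ppages; refcounts: pp0:2 pp1:2
Op 2: write(P1, v0, 122). refcount(pp0)=2>1 -> COPY to pp2. 3 ppages; refcounts: pp0:1 pp1:2 pp2:1
Op 3: fork(P0) -> P2. 3 ppages; refcounts: pp0:2 pp1:3 pp2:1
Op 4: read(P2, v0) -> 13. No state change.
Op 5: write(P2, v1, 106). refcount(pp1)=3>1 -> COPY to pp3. 4 ppages; refcounts: pp0:2 pp1:2 pp2:1 pp3:1
P0: v1 -> pp1 = 39
P1: v1 -> pp1 = 39
P2: v1 -> pp3 = 106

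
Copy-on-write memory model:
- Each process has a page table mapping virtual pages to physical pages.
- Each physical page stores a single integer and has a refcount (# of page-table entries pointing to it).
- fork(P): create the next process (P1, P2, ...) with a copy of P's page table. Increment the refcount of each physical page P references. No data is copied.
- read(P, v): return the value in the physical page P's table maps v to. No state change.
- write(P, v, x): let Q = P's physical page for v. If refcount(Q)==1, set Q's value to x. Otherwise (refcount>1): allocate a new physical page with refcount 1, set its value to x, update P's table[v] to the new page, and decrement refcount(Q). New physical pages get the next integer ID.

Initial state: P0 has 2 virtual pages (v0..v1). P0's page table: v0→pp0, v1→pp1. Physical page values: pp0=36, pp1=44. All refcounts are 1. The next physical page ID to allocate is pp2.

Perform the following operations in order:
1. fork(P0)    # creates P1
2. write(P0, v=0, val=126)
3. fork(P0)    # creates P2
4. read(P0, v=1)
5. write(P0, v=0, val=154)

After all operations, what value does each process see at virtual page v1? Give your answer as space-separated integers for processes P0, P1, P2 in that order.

Answer: 44 44 44

Derivation:
Op 1: fork(P0) -> P1. 2 ppages; refcounts: pp0:2 pp1:2
Op 2: write(P0, v0, 126). refcount(pp0)=2>1 -> COPY to pp2. 3 ppages; refcounts: pp0:1 pp1:2 pp2:1
Op 3: fork(P0) -> P2. 3 ppages; refcounts: pp0:1 pp1:3 pp2:2
Op 4: read(P0, v1) -> 44. No state change.
Op 5: write(P0, v0, 154). refcount(pp2)=2>1 -> COPY to pp3. 4 ppages; refcounts: pp0:1 pp1:3 pp2:1 pp3:1
P0: v1 -> pp1 = 44
P1: v1 -> pp1 = 44
P2: v1 -> pp1 = 44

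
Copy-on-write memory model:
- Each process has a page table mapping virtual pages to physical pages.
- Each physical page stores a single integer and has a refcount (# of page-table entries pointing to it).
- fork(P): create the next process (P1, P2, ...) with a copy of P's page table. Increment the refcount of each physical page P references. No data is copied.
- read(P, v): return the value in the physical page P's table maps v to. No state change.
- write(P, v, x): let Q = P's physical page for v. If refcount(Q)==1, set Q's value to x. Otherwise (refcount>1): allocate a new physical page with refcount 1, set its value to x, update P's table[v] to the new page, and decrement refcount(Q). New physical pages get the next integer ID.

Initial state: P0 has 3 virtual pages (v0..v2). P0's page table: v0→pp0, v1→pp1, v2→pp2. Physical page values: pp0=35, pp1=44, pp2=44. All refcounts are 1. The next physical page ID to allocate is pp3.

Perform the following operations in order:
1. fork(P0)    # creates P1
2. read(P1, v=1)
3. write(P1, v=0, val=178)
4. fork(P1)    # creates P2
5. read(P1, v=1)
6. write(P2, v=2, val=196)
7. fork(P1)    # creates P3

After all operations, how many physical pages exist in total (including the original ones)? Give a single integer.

Op 1: fork(P0) -> P1. 3 ppages; refcounts: pp0:2 pp1:2 pp2:2
Op 2: read(P1, v1) -> 44. No state change.
Op 3: write(P1, v0, 178). refcount(pp0)=2>1 -> COPY to pp3. 4 ppages; refcounts: pp0:1 pp1:2 pp2:2 pp3:1
Op 4: fork(P1) -> P2. 4 ppages; refcounts: pp0:1 pp1:3 pp2:3 pp3:2
Op 5: read(P1, v1) -> 44. No state change.
Op 6: write(P2, v2, 196). refcount(pp2)=3>1 -> COPY to pp4. 5 ppages; refcounts: pp0:1 pp1:3 pp2:2 pp3:2 pp4:1
Op 7: fork(P1) -> P3. 5 ppages; refcounts: pp0:1 pp1:4 pp2:3 pp3:3 pp4:1

Answer: 5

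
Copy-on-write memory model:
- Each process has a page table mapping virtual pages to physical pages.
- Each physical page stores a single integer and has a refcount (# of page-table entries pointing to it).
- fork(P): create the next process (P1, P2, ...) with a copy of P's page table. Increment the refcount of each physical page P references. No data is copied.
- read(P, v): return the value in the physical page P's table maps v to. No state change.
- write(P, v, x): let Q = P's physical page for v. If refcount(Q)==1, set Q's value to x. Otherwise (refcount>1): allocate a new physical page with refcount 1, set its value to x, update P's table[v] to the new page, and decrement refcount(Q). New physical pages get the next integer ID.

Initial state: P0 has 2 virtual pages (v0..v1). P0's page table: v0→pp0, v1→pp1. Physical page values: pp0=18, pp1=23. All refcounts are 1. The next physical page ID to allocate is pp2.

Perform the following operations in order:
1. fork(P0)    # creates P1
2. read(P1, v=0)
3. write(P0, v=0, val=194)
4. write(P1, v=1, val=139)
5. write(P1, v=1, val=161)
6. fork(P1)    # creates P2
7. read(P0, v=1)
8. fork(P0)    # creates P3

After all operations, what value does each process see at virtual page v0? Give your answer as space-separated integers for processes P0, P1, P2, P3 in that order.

Op 1: fork(P0) -> P1. 2 ppages; refcounts: pp0:2 pp1:2
Op 2: read(P1, v0) -> 18. No state change.
Op 3: write(P0, v0, 194). refcount(pp0)=2>1 -> COPY to pp2. 3 ppages; refcounts: pp0:1 pp1:2 pp2:1
Op 4: write(P1, v1, 139). refcount(pp1)=2>1 -> COPY to pp3. 4 ppages; refcounts: pp0:1 pp1:1 pp2:1 pp3:1
Op 5: write(P1, v1, 161). refcount(pp3)=1 -> write in place. 4 ppages; refcounts: pp0:1 pp1:1 pp2:1 pp3:1
Op 6: fork(P1) -> P2. 4 ppages; refcounts: pp0:2 pp1:1 pp2:1 pp3:2
Op 7: read(P0, v1) -> 23. No state change.
Op 8: fork(P0) -> P3. 4 ppages; refcounts: pp0:2 pp1:2 pp2:2 pp3:2
P0: v0 -> pp2 = 194
P1: v0 -> pp0 = 18
P2: v0 -> pp0 = 18
P3: v0 -> pp2 = 194

Answer: 194 18 18 194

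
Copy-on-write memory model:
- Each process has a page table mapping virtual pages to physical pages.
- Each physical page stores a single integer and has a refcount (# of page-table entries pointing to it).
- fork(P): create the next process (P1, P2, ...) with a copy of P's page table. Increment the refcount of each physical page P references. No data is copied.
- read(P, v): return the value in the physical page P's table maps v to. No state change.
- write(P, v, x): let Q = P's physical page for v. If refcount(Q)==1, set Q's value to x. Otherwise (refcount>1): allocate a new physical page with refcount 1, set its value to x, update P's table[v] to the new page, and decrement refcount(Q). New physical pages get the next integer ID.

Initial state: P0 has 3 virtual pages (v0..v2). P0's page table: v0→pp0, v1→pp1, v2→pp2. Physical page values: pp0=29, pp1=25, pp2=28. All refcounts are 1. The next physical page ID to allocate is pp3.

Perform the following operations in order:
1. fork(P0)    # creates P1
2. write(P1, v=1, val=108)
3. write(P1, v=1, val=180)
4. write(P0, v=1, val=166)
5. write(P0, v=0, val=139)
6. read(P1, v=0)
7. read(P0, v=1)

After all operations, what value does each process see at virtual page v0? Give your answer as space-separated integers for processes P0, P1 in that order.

Op 1: fork(P0) -> P1. 3 ppages; refcounts: pp0:2 pp1:2 pp2:2
Op 2: write(P1, v1, 108). refcount(pp1)=2>1 -> COPY to pp3. 4 ppages; refcounts: pp0:2 pp1:1 pp2:2 pp3:1
Op 3: write(P1, v1, 180). refcount(pp3)=1 -> write in place. 4 ppages; refcounts: pp0:2 pp1:1 pp2:2 pp3:1
Op 4: write(P0, v1, 166). refcount(pp1)=1 -> write in place. 4 ppages; refcounts: pp0:2 pp1:1 pp2:2 pp3:1
Op 5: write(P0, v0, 139). refcount(pp0)=2>1 -> COPY to pp4. 5 ppages; refcounts: pp0:1 pp1:1 pp2:2 pp3:1 pp4:1
Op 6: read(P1, v0) -> 29. No state change.
Op 7: read(P0, v1) -> 166. No state change.
P0: v0 -> pp4 = 139
P1: v0 -> pp0 = 29

Answer: 139 29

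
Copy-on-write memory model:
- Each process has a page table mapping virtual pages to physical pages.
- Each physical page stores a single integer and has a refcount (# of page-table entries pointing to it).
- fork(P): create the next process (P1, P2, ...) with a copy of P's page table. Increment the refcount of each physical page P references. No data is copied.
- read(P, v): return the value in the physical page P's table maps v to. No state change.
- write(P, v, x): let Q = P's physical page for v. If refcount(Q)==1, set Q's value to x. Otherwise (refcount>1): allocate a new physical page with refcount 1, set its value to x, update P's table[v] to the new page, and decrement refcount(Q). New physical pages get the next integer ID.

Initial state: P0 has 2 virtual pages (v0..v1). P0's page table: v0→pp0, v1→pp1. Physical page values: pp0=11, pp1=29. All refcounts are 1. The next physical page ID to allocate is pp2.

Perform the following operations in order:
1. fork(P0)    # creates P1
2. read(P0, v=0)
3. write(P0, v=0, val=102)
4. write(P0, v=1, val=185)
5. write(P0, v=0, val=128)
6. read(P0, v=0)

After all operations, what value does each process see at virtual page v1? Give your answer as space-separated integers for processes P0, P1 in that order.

Op 1: fork(P0) -> P1. 2 ppages; refcounts: pp0:2 pp1:2
Op 2: read(P0, v0) -> 11. No state change.
Op 3: write(P0, v0, 102). refcount(pp0)=2>1 -> COPY to pp2. 3 ppages; refcounts: pp0:1 pp1:2 pp2:1
Op 4: write(P0, v1, 185). refcount(pp1)=2>1 -> COPY to pp3. 4 ppages; refcounts: pp0:1 pp1:1 pp2:1 pp3:1
Op 5: write(P0, v0, 128). refcount(pp2)=1 -> write in place. 4 ppages; refcounts: pp0:1 pp1:1 pp2:1 pp3:1
Op 6: read(P0, v0) -> 128. No state change.
P0: v1 -> pp3 = 185
P1: v1 -> pp1 = 29

Answer: 185 29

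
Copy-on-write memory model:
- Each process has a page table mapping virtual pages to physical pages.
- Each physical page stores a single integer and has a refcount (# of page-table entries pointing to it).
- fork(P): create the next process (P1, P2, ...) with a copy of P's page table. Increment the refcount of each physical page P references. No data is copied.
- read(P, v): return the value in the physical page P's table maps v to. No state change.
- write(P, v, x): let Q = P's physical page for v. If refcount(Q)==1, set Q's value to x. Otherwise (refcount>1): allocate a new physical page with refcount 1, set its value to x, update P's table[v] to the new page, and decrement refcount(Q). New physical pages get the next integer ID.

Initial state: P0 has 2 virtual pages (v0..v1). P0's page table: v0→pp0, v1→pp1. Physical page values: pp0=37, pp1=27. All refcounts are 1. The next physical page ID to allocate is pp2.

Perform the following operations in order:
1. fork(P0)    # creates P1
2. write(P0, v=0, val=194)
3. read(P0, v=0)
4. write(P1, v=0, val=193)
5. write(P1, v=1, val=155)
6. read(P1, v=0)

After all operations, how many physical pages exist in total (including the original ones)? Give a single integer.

Answer: 4

Derivation:
Op 1: fork(P0) -> P1. 2 ppages; refcounts: pp0:2 pp1:2
Op 2: write(P0, v0, 194). refcount(pp0)=2>1 -> COPY to pp2. 3 ppages; refcounts: pp0:1 pp1:2 pp2:1
Op 3: read(P0, v0) -> 194. No state change.
Op 4: write(P1, v0, 193). refcount(pp0)=1 -> write in place. 3 ppages; refcounts: pp0:1 pp1:2 pp2:1
Op 5: write(P1, v1, 155). refcount(pp1)=2>1 -> COPY to pp3. 4 ppages; refcounts: pp0:1 pp1:1 pp2:1 pp3:1
Op 6: read(P1, v0) -> 193. No state change.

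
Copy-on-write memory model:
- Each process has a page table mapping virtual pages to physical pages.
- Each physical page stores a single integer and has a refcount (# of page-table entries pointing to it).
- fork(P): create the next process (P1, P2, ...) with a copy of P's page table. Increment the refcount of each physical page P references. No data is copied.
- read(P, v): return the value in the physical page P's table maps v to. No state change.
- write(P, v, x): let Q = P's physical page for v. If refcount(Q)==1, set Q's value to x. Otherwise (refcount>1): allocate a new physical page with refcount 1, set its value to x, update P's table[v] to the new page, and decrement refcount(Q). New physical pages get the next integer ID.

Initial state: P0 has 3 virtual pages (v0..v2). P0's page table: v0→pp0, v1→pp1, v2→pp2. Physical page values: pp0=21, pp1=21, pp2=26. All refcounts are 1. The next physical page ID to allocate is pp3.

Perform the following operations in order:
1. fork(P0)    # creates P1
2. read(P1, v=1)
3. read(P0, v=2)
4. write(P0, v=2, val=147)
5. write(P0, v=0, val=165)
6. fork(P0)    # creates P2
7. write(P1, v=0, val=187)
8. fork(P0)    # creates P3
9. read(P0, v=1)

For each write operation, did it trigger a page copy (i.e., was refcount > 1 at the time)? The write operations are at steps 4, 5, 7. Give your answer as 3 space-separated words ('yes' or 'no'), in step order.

Op 1: fork(P0) -> P1. 3 ppages; refcounts: pp0:2 pp1:2 pp2:2
Op 2: read(P1, v1) -> 21. No state change.
Op 3: read(P0, v2) -> 26. No state change.
Op 4: write(P0, v2, 147). refcount(pp2)=2>1 -> COPY to pp3. 4 ppages; refcounts: pp0:2 pp1:2 pp2:1 pp3:1
Op 5: write(P0, v0, 165). refcount(pp0)=2>1 -> COPY to pp4. 5 ppages; refcounts: pp0:1 pp1:2 pp2:1 pp3:1 pp4:1
Op 6: fork(P0) -> P2. 5 ppages; refcounts: pp0:1 pp1:3 pp2:1 pp3:2 pp4:2
Op 7: write(P1, v0, 187). refcount(pp0)=1 -> write in place. 5 ppages; refcounts: pp0:1 pp1:3 pp2:1 pp3:2 pp4:2
Op 8: fork(P0) -> P3. 5 ppages; refcounts: pp0:1 pp1:4 pp2:1 pp3:3 pp4:3
Op 9: read(P0, v1) -> 21. No state change.

yes yes no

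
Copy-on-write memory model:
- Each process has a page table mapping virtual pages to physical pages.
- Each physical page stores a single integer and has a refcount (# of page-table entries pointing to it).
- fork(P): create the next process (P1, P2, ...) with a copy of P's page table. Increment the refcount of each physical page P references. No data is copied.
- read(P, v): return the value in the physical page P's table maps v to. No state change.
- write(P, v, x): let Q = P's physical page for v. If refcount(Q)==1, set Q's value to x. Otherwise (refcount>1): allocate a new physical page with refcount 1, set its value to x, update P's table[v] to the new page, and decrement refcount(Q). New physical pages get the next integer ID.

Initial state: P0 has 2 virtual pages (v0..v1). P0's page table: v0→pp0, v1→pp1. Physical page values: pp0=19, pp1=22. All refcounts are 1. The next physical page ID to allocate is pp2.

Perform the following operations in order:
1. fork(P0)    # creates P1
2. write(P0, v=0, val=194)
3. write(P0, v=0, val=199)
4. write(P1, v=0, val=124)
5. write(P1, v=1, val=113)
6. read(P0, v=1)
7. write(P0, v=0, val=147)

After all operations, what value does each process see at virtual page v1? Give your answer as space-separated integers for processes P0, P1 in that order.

Answer: 22 113

Derivation:
Op 1: fork(P0) -> P1. 2 ppages; refcounts: pp0:2 pp1:2
Op 2: write(P0, v0, 194). refcount(pp0)=2>1 -> COPY to pp2. 3 ppages; refcounts: pp0:1 pp1:2 pp2:1
Op 3: write(P0, v0, 199). refcount(pp2)=1 -> write in place. 3 ppages; refcounts: pp0:1 pp1:2 pp2:1
Op 4: write(P1, v0, 124). refcount(pp0)=1 -> write in place. 3 ppages; refcounts: pp0:1 pp1:2 pp2:1
Op 5: write(P1, v1, 113). refcount(pp1)=2>1 -> COPY to pp3. 4 ppages; refcounts: pp0:1 pp1:1 pp2:1 pp3:1
Op 6: read(P0, v1) -> 22. No state change.
Op 7: write(P0, v0, 147). refcount(pp2)=1 -> write in place. 4 ppages; refcounts: pp0:1 pp1:1 pp2:1 pp3:1
P0: v1 -> pp1 = 22
P1: v1 -> pp3 = 113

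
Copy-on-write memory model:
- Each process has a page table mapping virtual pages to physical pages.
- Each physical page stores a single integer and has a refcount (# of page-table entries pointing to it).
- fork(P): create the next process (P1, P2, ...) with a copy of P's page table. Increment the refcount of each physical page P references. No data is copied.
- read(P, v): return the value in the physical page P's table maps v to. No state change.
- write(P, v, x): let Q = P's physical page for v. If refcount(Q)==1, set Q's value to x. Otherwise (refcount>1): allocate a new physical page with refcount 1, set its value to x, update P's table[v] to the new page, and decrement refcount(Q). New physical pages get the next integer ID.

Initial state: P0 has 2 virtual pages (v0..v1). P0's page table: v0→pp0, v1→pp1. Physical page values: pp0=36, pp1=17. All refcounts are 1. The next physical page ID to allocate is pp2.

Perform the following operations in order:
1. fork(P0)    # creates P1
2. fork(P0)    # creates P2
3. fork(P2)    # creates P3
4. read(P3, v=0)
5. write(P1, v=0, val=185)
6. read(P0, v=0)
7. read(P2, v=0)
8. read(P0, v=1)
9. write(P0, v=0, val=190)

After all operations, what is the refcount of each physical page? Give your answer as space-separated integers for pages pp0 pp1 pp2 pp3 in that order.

Answer: 2 4 1 1

Derivation:
Op 1: fork(P0) -> P1. 2 ppages; refcounts: pp0:2 pp1:2
Op 2: fork(P0) -> P2. 2 ppages; refcounts: pp0:3 pp1:3
Op 3: fork(P2) -> P3. 2 ppages; refcounts: pp0:4 pp1:4
Op 4: read(P3, v0) -> 36. No state change.
Op 5: write(P1, v0, 185). refcount(pp0)=4>1 -> COPY to pp2. 3 ppages; refcounts: pp0:3 pp1:4 pp2:1
Op 6: read(P0, v0) -> 36. No state change.
Op 7: read(P2, v0) -> 36. No state change.
Op 8: read(P0, v1) -> 17. No state change.
Op 9: write(P0, v0, 190). refcount(pp0)=3>1 -> COPY to pp3. 4 ppages; refcounts: pp0:2 pp1:4 pp2:1 pp3:1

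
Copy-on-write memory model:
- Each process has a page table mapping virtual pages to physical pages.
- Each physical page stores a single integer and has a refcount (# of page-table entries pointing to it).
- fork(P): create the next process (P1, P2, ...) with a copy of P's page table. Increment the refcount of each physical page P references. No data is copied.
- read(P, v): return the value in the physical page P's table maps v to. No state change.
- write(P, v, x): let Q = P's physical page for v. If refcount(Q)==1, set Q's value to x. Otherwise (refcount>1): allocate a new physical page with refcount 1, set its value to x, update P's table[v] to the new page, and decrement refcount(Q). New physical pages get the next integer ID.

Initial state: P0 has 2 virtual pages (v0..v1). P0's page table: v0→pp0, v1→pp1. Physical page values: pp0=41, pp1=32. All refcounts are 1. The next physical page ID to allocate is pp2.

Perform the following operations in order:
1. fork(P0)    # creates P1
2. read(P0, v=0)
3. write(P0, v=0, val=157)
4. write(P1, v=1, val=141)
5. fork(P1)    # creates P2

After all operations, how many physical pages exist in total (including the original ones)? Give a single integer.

Op 1: fork(P0) -> P1. 2 ppages; refcounts: pp0:2 pp1:2
Op 2: read(P0, v0) -> 41. No state change.
Op 3: write(P0, v0, 157). refcount(pp0)=2>1 -> COPY to pp2. 3 ppages; refcounts: pp0:1 pp1:2 pp2:1
Op 4: write(P1, v1, 141). refcount(pp1)=2>1 -> COPY to pp3. 4 ppages; refcounts: pp0:1 pp1:1 pp2:1 pp3:1
Op 5: fork(P1) -> P2. 4 ppages; refcounts: pp0:2 pp1:1 pp2:1 pp3:2

Answer: 4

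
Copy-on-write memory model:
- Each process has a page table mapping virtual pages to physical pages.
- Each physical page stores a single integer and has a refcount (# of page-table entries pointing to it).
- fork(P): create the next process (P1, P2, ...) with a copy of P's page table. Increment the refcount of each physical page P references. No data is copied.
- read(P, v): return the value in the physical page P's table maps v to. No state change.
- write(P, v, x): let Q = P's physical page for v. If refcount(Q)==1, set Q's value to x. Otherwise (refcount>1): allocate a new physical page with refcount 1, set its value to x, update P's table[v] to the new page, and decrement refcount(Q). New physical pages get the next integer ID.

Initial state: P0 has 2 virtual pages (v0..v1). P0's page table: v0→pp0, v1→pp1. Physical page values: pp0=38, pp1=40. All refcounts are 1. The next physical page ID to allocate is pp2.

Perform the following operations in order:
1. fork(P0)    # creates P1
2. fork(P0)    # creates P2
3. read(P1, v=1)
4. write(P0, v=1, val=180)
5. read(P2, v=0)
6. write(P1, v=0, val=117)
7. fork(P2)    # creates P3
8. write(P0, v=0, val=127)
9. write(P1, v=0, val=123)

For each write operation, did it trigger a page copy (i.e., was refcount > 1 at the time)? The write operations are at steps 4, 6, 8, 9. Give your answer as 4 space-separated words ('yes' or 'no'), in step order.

Op 1: fork(P0) -> P1. 2 ppages; refcounts: pp0:2 pp1:2
Op 2: fork(P0) -> P2. 2 ppages; refcounts: pp0:3 pp1:3
Op 3: read(P1, v1) -> 40. No state change.
Op 4: write(P0, v1, 180). refcount(pp1)=3>1 -> COPY to pp2. 3 ppages; refcounts: pp0:3 pp1:2 pp2:1
Op 5: read(P2, v0) -> 38. No state change.
Op 6: write(P1, v0, 117). refcount(pp0)=3>1 -> COPY to pp3. 4 ppages; refcounts: pp0:2 pp1:2 pp2:1 pp3:1
Op 7: fork(P2) -> P3. 4 ppages; refcounts: pp0:3 pp1:3 pp2:1 pp3:1
Op 8: write(P0, v0, 127). refcount(pp0)=3>1 -> COPY to pp4. 5 ppages; refcounts: pp0:2 pp1:3 pp2:1 pp3:1 pp4:1
Op 9: write(P1, v0, 123). refcount(pp3)=1 -> write in place. 5 ppages; refcounts: pp0:2 pp1:3 pp2:1 pp3:1 pp4:1

yes yes yes no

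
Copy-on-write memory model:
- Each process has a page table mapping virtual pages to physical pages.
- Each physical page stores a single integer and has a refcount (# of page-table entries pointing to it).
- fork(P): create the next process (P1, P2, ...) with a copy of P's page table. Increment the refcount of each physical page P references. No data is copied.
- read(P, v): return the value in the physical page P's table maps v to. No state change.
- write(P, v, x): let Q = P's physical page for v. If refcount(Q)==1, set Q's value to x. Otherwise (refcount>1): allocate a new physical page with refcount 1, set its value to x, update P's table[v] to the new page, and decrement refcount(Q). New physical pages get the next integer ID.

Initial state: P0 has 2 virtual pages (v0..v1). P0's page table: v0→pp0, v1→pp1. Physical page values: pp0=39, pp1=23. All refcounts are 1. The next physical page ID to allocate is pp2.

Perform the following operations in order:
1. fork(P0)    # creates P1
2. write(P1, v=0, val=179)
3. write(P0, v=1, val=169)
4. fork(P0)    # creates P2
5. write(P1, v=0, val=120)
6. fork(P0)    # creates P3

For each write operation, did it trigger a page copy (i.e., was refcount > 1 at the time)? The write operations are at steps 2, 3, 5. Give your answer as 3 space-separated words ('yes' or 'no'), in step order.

Op 1: fork(P0) -> P1. 2 ppages; refcounts: pp0:2 pp1:2
Op 2: write(P1, v0, 179). refcount(pp0)=2>1 -> COPY to pp2. 3 ppages; refcounts: pp0:1 pp1:2 pp2:1
Op 3: write(P0, v1, 169). refcount(pp1)=2>1 -> COPY to pp3. 4 ppages; refcounts: pp0:1 pp1:1 pp2:1 pp3:1
Op 4: fork(P0) -> P2. 4 ppages; refcounts: pp0:2 pp1:1 pp2:1 pp3:2
Op 5: write(P1, v0, 120). refcount(pp2)=1 -> write in place. 4 ppages; refcounts: pp0:2 pp1:1 pp2:1 pp3:2
Op 6: fork(P0) -> P3. 4 ppages; refcounts: pp0:3 pp1:1 pp2:1 pp3:3

yes yes no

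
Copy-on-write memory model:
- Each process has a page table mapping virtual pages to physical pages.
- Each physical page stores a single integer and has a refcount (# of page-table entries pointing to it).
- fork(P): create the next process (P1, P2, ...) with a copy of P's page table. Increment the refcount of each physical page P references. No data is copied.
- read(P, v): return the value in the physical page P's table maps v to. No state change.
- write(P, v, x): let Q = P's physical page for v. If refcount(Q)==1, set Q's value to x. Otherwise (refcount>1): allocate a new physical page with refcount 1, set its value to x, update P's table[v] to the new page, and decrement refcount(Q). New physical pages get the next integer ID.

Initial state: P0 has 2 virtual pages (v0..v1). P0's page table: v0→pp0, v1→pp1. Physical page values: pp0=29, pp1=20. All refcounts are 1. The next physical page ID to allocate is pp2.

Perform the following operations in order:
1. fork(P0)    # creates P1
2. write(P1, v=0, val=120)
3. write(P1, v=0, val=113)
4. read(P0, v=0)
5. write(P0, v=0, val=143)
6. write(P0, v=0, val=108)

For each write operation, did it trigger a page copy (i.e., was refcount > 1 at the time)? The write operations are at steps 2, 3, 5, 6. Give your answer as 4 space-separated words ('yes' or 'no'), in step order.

Op 1: fork(P0) -> P1. 2 ppages; refcounts: pp0:2 pp1:2
Op 2: write(P1, v0, 120). refcount(pp0)=2>1 -> COPY to pp2. 3 ppages; refcounts: pp0:1 pp1:2 pp2:1
Op 3: write(P1, v0, 113). refcount(pp2)=1 -> write in place. 3 ppages; refcounts: pp0:1 pp1:2 pp2:1
Op 4: read(P0, v0) -> 29. No state change.
Op 5: write(P0, v0, 143). refcount(pp0)=1 -> write in place. 3 ppages; refcounts: pp0:1 pp1:2 pp2:1
Op 6: write(P0, v0, 108). refcount(pp0)=1 -> write in place. 3 ppages; refcounts: pp0:1 pp1:2 pp2:1

yes no no no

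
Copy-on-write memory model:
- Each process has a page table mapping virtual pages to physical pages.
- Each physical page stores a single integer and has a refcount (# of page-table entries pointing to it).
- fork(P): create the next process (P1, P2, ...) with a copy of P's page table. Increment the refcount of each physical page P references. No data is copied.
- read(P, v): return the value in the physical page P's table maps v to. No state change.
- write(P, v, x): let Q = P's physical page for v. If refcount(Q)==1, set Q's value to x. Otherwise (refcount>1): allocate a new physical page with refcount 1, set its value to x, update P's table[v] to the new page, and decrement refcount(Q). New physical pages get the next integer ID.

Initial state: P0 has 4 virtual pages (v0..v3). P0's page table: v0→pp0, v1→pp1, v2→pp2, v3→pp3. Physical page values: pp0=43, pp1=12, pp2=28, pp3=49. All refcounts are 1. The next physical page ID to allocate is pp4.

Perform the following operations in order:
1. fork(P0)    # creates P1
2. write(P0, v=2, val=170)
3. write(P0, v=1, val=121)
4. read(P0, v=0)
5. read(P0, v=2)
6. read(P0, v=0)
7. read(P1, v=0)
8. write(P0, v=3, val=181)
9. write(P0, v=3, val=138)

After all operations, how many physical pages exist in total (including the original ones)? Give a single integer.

Op 1: fork(P0) -> P1. 4 ppages; refcounts: pp0:2 pp1:2 pp2:2 pp3:2
Op 2: write(P0, v2, 170). refcount(pp2)=2>1 -> COPY to pp4. 5 ppages; refcounts: pp0:2 pp1:2 pp2:1 pp3:2 pp4:1
Op 3: write(P0, v1, 121). refcount(pp1)=2>1 -> COPY to pp5. 6 ppages; refcounts: pp0:2 pp1:1 pp2:1 pp3:2 pp4:1 pp5:1
Op 4: read(P0, v0) -> 43. No state change.
Op 5: read(P0, v2) -> 170. No state change.
Op 6: read(P0, v0) -> 43. No state change.
Op 7: read(P1, v0) -> 43. No state change.
Op 8: write(P0, v3, 181). refcount(pp3)=2>1 -> COPY to pp6. 7 ppages; refcounts: pp0:2 pp1:1 pp2:1 pp3:1 pp4:1 pp5:1 pp6:1
Op 9: write(P0, v3, 138). refcount(pp6)=1 -> write in place. 7 ppages; refcounts: pp0:2 pp1:1 pp2:1 pp3:1 pp4:1 pp5:1 pp6:1

Answer: 7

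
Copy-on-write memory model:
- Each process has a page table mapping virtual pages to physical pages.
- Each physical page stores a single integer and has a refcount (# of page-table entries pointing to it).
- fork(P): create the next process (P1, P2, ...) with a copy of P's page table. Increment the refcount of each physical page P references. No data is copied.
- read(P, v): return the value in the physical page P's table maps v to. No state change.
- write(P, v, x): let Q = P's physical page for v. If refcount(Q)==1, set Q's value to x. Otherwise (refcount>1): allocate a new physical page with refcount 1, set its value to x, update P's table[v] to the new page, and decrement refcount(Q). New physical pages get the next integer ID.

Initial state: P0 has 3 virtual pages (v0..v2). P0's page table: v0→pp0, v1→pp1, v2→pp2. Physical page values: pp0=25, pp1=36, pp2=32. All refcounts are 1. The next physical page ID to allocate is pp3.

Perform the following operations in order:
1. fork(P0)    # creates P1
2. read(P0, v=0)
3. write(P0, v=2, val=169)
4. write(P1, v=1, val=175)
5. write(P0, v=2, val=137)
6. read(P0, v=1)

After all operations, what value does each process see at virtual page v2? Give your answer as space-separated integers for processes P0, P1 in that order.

Op 1: fork(P0) -> P1. 3 ppages; refcounts: pp0:2 pp1:2 pp2:2
Op 2: read(P0, v0) -> 25. No state change.
Op 3: write(P0, v2, 169). refcount(pp2)=2>1 -> COPY to pp3. 4 ppages; refcounts: pp0:2 pp1:2 pp2:1 pp3:1
Op 4: write(P1, v1, 175). refcount(pp1)=2>1 -> COPY to pp4. 5 ppages; refcounts: pp0:2 pp1:1 pp2:1 pp3:1 pp4:1
Op 5: write(P0, v2, 137). refcount(pp3)=1 -> write in place. 5 ppages; refcounts: pp0:2 pp1:1 pp2:1 pp3:1 pp4:1
Op 6: read(P0, v1) -> 36. No state change.
P0: v2 -> pp3 = 137
P1: v2 -> pp2 = 32

Answer: 137 32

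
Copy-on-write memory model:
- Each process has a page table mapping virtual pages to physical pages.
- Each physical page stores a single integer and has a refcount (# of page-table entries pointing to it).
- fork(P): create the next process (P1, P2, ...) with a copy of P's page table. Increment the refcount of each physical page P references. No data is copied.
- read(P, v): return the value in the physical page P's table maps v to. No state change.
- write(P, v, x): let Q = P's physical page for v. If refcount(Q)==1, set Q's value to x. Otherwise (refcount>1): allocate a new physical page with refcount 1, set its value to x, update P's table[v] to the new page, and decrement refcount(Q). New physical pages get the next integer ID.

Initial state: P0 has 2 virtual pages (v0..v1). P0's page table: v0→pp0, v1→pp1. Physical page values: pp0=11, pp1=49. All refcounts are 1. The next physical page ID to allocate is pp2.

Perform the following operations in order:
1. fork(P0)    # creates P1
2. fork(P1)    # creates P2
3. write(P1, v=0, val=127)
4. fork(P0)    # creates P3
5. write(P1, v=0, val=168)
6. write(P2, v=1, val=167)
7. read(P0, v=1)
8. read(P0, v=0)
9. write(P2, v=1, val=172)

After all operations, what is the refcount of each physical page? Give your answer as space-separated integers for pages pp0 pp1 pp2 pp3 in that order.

Answer: 3 3 1 1

Derivation:
Op 1: fork(P0) -> P1. 2 ppages; refcounts: pp0:2 pp1:2
Op 2: fork(P1) -> P2. 2 ppages; refcounts: pp0:3 pp1:3
Op 3: write(P1, v0, 127). refcount(pp0)=3>1 -> COPY to pp2. 3 ppages; refcounts: pp0:2 pp1:3 pp2:1
Op 4: fork(P0) -> P3. 3 ppages; refcounts: pp0:3 pp1:4 pp2:1
Op 5: write(P1, v0, 168). refcount(pp2)=1 -> write in place. 3 ppages; refcounts: pp0:3 pp1:4 pp2:1
Op 6: write(P2, v1, 167). refcount(pp1)=4>1 -> COPY to pp3. 4 ppages; refcounts: pp0:3 pp1:3 pp2:1 pp3:1
Op 7: read(P0, v1) -> 49. No state change.
Op 8: read(P0, v0) -> 11. No state change.
Op 9: write(P2, v1, 172). refcount(pp3)=1 -> write in place. 4 ppages; refcounts: pp0:3 pp1:3 pp2:1 pp3:1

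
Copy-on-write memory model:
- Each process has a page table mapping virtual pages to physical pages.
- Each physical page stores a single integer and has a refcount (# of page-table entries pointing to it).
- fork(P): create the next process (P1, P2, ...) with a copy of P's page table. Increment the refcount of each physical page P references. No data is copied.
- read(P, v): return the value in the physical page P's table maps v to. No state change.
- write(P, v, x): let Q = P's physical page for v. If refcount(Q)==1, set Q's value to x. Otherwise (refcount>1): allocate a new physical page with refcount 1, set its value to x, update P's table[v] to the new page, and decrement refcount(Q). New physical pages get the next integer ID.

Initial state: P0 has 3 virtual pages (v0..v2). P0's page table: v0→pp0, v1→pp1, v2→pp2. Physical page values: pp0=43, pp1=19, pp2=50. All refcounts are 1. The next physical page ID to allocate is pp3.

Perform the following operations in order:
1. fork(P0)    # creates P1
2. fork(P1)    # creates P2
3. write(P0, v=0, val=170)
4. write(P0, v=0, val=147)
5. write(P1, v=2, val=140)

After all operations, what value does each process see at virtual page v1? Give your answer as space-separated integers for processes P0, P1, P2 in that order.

Answer: 19 19 19

Derivation:
Op 1: fork(P0) -> P1. 3 ppages; refcounts: pp0:2 pp1:2 pp2:2
Op 2: fork(P1) -> P2. 3 ppages; refcounts: pp0:3 pp1:3 pp2:3
Op 3: write(P0, v0, 170). refcount(pp0)=3>1 -> COPY to pp3. 4 ppages; refcounts: pp0:2 pp1:3 pp2:3 pp3:1
Op 4: write(P0, v0, 147). refcount(pp3)=1 -> write in place. 4 ppages; refcounts: pp0:2 pp1:3 pp2:3 pp3:1
Op 5: write(P1, v2, 140). refcount(pp2)=3>1 -> COPY to pp4. 5 ppages; refcounts: pp0:2 pp1:3 pp2:2 pp3:1 pp4:1
P0: v1 -> pp1 = 19
P1: v1 -> pp1 = 19
P2: v1 -> pp1 = 19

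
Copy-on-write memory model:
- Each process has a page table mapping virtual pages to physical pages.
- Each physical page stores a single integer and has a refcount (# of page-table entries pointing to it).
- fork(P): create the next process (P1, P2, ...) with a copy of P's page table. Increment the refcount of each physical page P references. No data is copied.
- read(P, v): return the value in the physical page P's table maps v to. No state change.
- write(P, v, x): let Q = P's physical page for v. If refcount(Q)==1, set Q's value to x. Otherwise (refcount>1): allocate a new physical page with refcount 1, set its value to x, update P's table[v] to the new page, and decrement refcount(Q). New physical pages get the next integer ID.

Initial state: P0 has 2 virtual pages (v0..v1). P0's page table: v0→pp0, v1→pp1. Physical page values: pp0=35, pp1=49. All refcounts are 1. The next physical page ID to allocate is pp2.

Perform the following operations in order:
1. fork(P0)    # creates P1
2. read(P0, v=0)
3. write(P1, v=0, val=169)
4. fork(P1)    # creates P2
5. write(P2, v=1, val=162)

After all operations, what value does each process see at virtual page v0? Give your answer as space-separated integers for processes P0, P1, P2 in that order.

Op 1: fork(P0) -> P1. 2 ppages; refcounts: pp0:2 pp1:2
Op 2: read(P0, v0) -> 35. No state change.
Op 3: write(P1, v0, 169). refcount(pp0)=2>1 -> COPY to pp2. 3 ppages; refcounts: pp0:1 pp1:2 pp2:1
Op 4: fork(P1) -> P2. 3 ppages; refcounts: pp0:1 pp1:3 pp2:2
Op 5: write(P2, v1, 162). refcount(pp1)=3>1 -> COPY to pp3. 4 ppages; refcounts: pp0:1 pp1:2 pp2:2 pp3:1
P0: v0 -> pp0 = 35
P1: v0 -> pp2 = 169
P2: v0 -> pp2 = 169

Answer: 35 169 169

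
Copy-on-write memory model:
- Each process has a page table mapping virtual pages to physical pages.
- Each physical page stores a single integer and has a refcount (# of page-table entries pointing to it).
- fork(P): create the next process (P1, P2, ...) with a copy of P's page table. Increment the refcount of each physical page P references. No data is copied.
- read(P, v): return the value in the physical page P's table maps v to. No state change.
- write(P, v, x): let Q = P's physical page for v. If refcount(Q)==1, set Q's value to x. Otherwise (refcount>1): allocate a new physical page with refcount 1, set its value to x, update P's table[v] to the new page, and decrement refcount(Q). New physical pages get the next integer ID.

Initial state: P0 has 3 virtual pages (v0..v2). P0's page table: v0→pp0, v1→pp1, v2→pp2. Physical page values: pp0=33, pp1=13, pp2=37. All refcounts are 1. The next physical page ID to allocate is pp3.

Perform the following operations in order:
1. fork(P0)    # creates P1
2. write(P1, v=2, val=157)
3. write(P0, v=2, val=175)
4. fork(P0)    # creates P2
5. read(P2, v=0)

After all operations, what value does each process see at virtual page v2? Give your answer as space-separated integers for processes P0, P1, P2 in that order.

Answer: 175 157 175

Derivation:
Op 1: fork(P0) -> P1. 3 ppages; refcounts: pp0:2 pp1:2 pp2:2
Op 2: write(P1, v2, 157). refcount(pp2)=2>1 -> COPY to pp3. 4 ppages; refcounts: pp0:2 pp1:2 pp2:1 pp3:1
Op 3: write(P0, v2, 175). refcount(pp2)=1 -> write in place. 4 ppages; refcounts: pp0:2 pp1:2 pp2:1 pp3:1
Op 4: fork(P0) -> P2. 4 ppages; refcounts: pp0:3 pp1:3 pp2:2 pp3:1
Op 5: read(P2, v0) -> 33. No state change.
P0: v2 -> pp2 = 175
P1: v2 -> pp3 = 157
P2: v2 -> pp2 = 175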